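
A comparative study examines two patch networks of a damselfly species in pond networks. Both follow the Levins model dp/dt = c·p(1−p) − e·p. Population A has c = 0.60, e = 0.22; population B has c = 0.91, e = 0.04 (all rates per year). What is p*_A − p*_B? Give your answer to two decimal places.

-0.32

A: p*_A = 1 − 0.22/0.60 = 0.6333.
B: p*_B = 1 − 0.04/0.91 = 0.9560.
p*_A − p*_B = 0.6333 − 0.9560 = -0.3227.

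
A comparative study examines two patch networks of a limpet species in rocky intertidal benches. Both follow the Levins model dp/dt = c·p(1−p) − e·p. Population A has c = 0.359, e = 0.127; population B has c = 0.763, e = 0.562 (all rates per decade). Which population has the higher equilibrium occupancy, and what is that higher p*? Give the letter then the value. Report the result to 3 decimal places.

A, 0.646

A: p*_A = 1 − 0.127/0.359 = 0.6462.
B: p*_B = 1 − 0.562/0.763 = 0.2634.
A is higher at 0.6462.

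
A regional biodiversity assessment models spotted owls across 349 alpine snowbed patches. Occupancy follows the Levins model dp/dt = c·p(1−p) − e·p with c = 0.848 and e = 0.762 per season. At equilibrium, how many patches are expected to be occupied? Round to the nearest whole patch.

p* = 1 − e/c = 1 − 0.762/0.848 = 0.1014.
Expected occupied patches = N × p* = 349 × 0.1014 = 35.39 ≈ 35.

35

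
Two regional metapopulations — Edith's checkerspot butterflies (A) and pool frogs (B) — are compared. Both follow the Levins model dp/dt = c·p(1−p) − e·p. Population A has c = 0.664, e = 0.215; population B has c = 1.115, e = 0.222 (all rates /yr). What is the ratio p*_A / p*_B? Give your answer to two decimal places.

0.84

A: p*_A = 1 − 0.215/0.664 = 0.6762.
B: p*_B = 1 − 0.222/1.115 = 0.8009.
p*_A / p*_B = 0.6762/0.8009 = 0.8443.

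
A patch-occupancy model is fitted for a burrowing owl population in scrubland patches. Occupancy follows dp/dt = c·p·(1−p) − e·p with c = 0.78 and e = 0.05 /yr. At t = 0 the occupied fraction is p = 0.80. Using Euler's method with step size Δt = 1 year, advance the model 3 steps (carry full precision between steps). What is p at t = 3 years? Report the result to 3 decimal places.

0.931

Update rule: p ← p + [c·p·(1−p) − e·p]·Δt with Δt = 1.
step 1: Δp = +0.08480, p = 0.88480
step 2: Δp = +0.03526, p = 0.92006
step 3: Δp = +0.01136, p = 0.93143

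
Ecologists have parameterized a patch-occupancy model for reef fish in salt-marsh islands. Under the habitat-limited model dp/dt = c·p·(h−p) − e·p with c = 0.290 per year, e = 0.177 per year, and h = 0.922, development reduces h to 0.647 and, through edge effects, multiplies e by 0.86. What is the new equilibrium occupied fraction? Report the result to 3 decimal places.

Before: p* = h − e/c = 0.922 − 0.177/0.290 = 0.922 − 0.6103 = 0.3117.
After: c = 0.29, e = 0.15222, h = 0.647; p* = 0.647 − 0.15222/0.29 = 0.1221.

0.122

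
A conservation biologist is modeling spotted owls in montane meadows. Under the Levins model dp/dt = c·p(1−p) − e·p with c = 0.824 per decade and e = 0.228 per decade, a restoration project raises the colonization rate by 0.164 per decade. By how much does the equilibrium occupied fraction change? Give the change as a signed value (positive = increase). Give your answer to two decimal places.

0.05

Before: p* = 1 − 0.228/0.824 = 0.7233.
After the change, c = 0.988, e = 0.228, so p* = 1 − 0.228/0.988 = 0.7692.
Δp* = 0.7692 − 0.7233 = +0.0459.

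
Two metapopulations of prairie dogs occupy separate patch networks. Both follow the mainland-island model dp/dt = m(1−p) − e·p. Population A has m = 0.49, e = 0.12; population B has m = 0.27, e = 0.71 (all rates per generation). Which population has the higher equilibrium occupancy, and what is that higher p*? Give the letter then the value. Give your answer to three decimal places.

A: p*_A = m/(m+e) = 0.49/0.6100 = 0.8033.
B: p*_B = 0.27/0.9800 = 0.2755.
A is higher at 0.8033.

A, 0.803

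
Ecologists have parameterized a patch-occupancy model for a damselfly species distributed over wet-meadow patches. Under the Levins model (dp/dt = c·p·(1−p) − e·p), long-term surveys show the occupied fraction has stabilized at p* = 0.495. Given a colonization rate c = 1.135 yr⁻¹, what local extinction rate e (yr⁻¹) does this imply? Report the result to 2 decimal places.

0.57

At equilibrium c(1−p*) = e.
e = 1.135 × (1 − 0.495) = 1.135 × 0.5050 = 0.5732.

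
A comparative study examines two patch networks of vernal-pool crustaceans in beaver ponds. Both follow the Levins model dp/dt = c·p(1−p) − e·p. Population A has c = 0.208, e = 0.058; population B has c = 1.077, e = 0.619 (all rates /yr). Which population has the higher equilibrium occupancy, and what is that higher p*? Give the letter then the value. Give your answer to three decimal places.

A: p*_A = 1 − 0.058/0.208 = 0.7212.
B: p*_B = 1 − 0.619/1.077 = 0.4253.
A is higher at 0.7212.

A, 0.721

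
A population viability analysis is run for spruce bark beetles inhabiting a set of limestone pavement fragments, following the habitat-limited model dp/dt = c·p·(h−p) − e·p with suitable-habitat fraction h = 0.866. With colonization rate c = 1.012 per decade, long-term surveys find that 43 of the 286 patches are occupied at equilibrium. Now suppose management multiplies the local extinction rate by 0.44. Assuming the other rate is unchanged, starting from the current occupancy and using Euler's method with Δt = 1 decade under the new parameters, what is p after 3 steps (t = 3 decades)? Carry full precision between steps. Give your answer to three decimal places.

0.361

Observed p* = 43/286 = 0.15035.
Balance c(h−p*) = e gives e = 1.012×(0.866 − 0.15035) = 0.72424.
Starting from p₀ = 0.15035; update p ← p + (dp/dt)·Δt with the new parameters.
p: 0.15035 → 0.21133  (Δp = +0.06098)
p: 0.21133 → 0.28400  (Δp = +0.07267)
p: 0.28400 → 0.36077  (Δp = +0.07677)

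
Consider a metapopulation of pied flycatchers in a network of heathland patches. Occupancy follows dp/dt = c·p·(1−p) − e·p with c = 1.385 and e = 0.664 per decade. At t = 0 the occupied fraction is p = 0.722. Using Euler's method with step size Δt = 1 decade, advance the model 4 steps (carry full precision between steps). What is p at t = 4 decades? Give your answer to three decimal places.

Update rule: p ← p + [c·p·(1−p) − e·p]·Δt with Δt = 1.
t = 1: p = 0.72200 + (-0.20142) = 0.52058
t = 2: p = 0.52058 + (-0.00000) = 0.52058
t = 3: p = 0.52058 + (-0.00000) = 0.52058
t = 4: p = 0.52058 + (-0.00000) = 0.52058

0.521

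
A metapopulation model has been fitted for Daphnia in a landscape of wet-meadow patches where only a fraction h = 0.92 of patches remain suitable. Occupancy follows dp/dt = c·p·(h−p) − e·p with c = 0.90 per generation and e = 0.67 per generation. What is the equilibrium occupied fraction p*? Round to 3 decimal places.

0.176

Setting dp/dt = 0 and dividing by p* gives c·(h−p*) = e.
So p* = h − e/c = 0.92 − 0.67/0.90 = 0.92 − 0.7444 = 0.1756.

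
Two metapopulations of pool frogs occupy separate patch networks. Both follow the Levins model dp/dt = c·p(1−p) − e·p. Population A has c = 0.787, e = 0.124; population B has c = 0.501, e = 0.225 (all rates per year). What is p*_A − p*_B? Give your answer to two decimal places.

0.29

A: p*_A = 1 − 0.124/0.787 = 0.8424.
B: p*_B = 1 − 0.225/0.501 = 0.5509.
p*_A − p*_B = 0.8424 − 0.5509 = 0.2915.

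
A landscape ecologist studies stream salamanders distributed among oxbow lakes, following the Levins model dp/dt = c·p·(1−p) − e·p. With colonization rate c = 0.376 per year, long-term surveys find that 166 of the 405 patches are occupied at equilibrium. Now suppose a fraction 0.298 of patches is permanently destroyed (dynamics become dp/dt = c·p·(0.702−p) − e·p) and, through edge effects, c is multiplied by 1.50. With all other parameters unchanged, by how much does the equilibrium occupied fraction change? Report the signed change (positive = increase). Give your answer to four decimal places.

-0.1013

Observed p* = 166/405 = 0.40988.
Balance c(1−p*) = e gives e = 0.376×(1 − 0.40988) = 0.22189.
New p* = 0.702 − e/c = 0.702 − 0.22189/0.56400 = 0.30858.
Δp* = 0.30858 − 0.40988 = -0.10130.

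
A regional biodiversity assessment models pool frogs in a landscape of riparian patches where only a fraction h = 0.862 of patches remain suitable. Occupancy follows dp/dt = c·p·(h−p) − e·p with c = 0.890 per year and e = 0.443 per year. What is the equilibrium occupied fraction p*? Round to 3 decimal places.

0.364

Setting dp/dt = 0 and dividing by p* gives c·(h−p*) = e.
So p* = h − e/c = 0.862 − 0.443/0.890 = 0.862 − 0.4978 = 0.3642.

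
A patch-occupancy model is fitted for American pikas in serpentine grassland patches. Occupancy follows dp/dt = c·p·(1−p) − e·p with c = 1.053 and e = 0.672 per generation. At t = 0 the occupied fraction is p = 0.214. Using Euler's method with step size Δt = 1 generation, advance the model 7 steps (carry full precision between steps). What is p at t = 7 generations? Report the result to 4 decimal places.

0.3506

Update rule: p ← p + [c·p·(1−p) − e·p]·Δt with Δt = 1.
step 1: Δp = +0.03331, p = 0.24731
step 2: Δp = +0.02982, p = 0.27713
step 3: Δp = +0.02471, p = 0.30185
step 4: Δp = +0.01906, p = 0.32091
step 5: Δp = +0.01383, p = 0.33474
step 6: Δp = +0.00955, p = 0.34428
step 7: Δp = +0.00636, p = 0.35064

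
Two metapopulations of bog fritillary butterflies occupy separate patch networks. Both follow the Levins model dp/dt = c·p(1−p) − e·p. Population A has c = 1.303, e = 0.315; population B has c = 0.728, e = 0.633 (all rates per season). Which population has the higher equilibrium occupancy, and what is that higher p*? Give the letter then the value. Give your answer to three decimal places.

A: p*_A = 1 − 0.315/1.303 = 0.7583.
B: p*_B = 1 − 0.633/0.728 = 0.1305.
A is higher at 0.7583.

A, 0.758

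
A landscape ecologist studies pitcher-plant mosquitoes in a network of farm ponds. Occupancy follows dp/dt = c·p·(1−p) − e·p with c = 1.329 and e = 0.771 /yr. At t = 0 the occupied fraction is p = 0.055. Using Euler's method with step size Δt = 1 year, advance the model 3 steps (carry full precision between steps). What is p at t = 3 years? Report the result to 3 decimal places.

Update rule: p ← p + [c·p·(1−p) − e·p]·Δt with Δt = 1.
step 1: Δp = +0.02667, p = 0.08167
step 2: Δp = +0.03671, p = 0.11838
step 3: Δp = +0.04743, p = 0.16581

0.166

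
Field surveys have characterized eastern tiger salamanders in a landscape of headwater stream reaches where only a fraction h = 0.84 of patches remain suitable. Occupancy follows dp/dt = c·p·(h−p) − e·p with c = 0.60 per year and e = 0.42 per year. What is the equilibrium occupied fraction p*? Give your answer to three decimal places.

0.140

Setting dp/dt = 0 and dividing by p* gives c·(h−p*) = e.
So p* = h − e/c = 0.84 − 0.42/0.60 = 0.84 − 0.7000 = 0.1400.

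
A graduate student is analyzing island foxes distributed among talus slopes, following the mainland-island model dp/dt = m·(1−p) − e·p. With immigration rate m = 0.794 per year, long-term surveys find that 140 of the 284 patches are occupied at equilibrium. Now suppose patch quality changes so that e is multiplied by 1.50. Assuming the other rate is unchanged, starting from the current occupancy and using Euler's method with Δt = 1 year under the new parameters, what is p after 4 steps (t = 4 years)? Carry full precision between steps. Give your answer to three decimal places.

0.501

Observed p* = 140/284 = 0.49296.
Balance m(1−p*) = e·p* gives e = m(1−p*)/p* = 0.794×0.50704/0.49296 = 0.81669.
Starting from p₀ = 0.49296; update p ← p + (dp/dt)·Δt with the new parameters.
t = 1: p = 0.49296 + (-0.20130) = 0.29166
t = 2: p = 0.29166 + (+0.20513) = 0.49679
t = 3: p = 0.49679 + (-0.20903) = 0.28776
t = 4: p = 0.28776 + (+0.21301) = 0.50077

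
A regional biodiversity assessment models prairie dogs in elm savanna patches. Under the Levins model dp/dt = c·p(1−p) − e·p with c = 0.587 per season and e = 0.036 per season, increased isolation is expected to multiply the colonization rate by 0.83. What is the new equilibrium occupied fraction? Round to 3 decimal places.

Before: p* = 1 − 0.036/0.587 = 0.9387.
After the change, c = 0.48721, e = 0.036, so p* = 1 − 0.036/0.48721 = 0.9261.

0.926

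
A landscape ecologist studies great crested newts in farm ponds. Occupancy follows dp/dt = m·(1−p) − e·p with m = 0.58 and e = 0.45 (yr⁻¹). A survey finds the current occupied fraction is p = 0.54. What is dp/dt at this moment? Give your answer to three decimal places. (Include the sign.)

0.024

Colonization term: m·(1−p) = 0.58×0.4600 = 0.26680.
Extinction term: e·p = 0.24300.
dp/dt = 0.26680 − 0.24300 = 0.02380.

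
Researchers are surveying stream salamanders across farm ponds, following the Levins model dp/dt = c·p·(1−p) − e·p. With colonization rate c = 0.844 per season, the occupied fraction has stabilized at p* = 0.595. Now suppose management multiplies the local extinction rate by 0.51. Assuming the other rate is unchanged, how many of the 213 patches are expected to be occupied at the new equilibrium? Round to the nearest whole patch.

169

Balance c(1−p*) = e gives e = 0.844×(1 − 0.59500) = 0.34182.
New p* = 1 − e/c = 1 − 0.17433/0.84400 = 0.79345.
Expected occupied = 213 × 0.79345 = 169.00 ≈ 169.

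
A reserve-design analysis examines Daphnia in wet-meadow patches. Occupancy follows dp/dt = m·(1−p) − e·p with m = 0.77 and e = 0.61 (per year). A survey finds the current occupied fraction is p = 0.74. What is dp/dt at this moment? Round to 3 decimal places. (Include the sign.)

Colonization term: m·(1−p) = 0.77×0.2600 = 0.20020.
Extinction term: e·p = 0.45140.
dp/dt = 0.20020 − 0.45140 = -0.25120.

-0.251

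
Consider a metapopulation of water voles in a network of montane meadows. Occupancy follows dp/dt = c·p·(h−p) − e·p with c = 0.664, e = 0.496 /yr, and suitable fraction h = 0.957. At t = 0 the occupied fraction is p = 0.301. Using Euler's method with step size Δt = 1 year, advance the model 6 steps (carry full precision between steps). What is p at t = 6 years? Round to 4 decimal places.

Update rule: p ← p + [c·p·(h−p) − e·p]·Δt with Δt = 1.
p: 0.30100 → 0.28281  (Δp = -0.01819)
p: 0.28281 → 0.26914  (Δp = -0.01367)
p: 0.26914 → 0.25858  (Δp = -0.01057)
p: 0.25858 → 0.25024  (Δp = -0.00834)
p: 0.25024 → 0.24355  (Δp = -0.00668)
p: 0.24355 → 0.23813  (Δp = -0.00542)

0.2381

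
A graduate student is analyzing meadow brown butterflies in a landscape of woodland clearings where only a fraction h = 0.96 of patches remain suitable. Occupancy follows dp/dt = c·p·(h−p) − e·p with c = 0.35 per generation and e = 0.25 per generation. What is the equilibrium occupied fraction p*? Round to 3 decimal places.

Setting dp/dt = 0 and dividing by p* gives c·(h−p*) = e.
So p* = h − e/c = 0.96 − 0.25/0.35 = 0.96 − 0.7143 = 0.2457.

0.246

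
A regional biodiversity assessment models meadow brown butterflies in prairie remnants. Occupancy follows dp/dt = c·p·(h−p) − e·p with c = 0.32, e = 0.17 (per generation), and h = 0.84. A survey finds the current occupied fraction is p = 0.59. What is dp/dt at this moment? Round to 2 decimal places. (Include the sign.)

-0.05

Colonization term: c·p·(h−p) = 0.32×0.59×0.2500 = 0.04720.
Extinction term: e·p = 0.10030.
dp/dt = 0.04720 − 0.10030 = -0.05310.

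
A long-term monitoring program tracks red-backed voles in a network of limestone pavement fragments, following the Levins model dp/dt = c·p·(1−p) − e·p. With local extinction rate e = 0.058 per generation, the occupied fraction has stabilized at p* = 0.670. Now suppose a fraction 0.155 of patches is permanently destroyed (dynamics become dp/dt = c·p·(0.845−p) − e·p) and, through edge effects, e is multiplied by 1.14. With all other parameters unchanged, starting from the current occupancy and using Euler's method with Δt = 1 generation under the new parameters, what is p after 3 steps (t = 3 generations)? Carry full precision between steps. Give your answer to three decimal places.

Balance c(1−p*) = e gives c = e/(1 − 0.67000) = 0.058/0.33000 = 0.17576.
Starting from p₀ = 0.67000; update p ← p + (dp/dt)·Δt with the new parameters.
p: 0.67000 → 0.64631  (Δp = -0.02369)
p: 0.64631 → 0.62614  (Δp = -0.02016)
p: 0.62614 → 0.60883  (Δp = -0.01732)

0.609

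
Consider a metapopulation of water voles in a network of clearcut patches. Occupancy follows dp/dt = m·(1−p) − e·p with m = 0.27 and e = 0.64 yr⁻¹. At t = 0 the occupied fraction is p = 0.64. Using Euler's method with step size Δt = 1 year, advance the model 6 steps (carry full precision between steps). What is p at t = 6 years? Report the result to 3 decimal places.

Update rule: p ← p + [m·(1−p) − e·p]·Δt with Δt = 1.
step 1: Δp = -0.31240, p = 0.32760
step 2: Δp = -0.02812, p = 0.29948
step 3: Δp = -0.00253, p = 0.29695
step 4: Δp = -0.00023, p = 0.29673
step 5: Δp = -0.00002, p = 0.29671
step 6: Δp = -0.00000, p = 0.29670

0.297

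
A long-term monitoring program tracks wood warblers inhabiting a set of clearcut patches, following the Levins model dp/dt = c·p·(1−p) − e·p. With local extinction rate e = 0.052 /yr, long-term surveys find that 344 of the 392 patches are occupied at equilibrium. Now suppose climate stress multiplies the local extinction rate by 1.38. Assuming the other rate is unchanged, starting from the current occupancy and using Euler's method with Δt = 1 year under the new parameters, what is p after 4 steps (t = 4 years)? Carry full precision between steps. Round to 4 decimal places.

0.8386

Observed p* = 344/392 = 0.87755.
Balance c(1−p*) = e gives c = e/(1 − 0.87755) = 0.052/0.12245 = 0.42467.
Starting from p₀ = 0.87755; update p ← p + (dp/dt)·Δt with the new parameters.
p: 0.87755 → 0.86021  (Δp = -0.01734)
p: 0.86021 → 0.84955  (Δp = -0.01066)
p: 0.84955 → 0.84286  (Δp = -0.00668)
p: 0.84286 → 0.83862  (Δp = -0.00424)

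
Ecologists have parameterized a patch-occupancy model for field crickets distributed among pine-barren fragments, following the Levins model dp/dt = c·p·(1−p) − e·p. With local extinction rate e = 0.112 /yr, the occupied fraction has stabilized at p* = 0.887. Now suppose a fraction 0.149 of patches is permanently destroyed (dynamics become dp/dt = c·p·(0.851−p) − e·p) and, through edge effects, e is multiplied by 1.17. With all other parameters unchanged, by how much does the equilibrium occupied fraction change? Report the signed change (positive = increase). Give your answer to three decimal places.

-0.168

Balance c(1−p*) = e gives c = e/(1 − 0.88700) = 0.112/0.11300 = 0.99115.
New p* = 0.851 − e/c = 0.851 − 0.13104/0.99115 = 0.71879.
Δp* = 0.71879 − 0.88700 = -0.16821.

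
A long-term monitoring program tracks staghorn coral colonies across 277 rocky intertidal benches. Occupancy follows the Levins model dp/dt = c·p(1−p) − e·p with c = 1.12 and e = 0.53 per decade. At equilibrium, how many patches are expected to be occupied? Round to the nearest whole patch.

p* = 1 − e/c = 1 − 0.53/1.12 = 0.5268.
Expected occupied patches = N × p* = 277 × 0.5268 = 145.92 ≈ 146.

146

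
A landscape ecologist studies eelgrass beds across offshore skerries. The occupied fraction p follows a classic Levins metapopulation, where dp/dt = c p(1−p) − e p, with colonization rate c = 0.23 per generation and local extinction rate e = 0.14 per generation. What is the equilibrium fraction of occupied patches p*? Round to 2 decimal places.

0.39

At equilibrium, colonization balances extinction: c·p*·(1−p*) = e·p*.
So p* = 1 − e/c = 1 − 0.14/0.23 = 1 − 0.6087 = 0.3913.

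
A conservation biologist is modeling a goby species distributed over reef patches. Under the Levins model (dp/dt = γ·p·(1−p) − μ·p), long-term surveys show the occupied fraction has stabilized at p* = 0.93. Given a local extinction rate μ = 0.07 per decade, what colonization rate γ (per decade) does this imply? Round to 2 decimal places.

1.00

At equilibrium γ(1−p*) = μ, so γ = μ/(1−p*).
γ = 0.07/(1 − 0.93) = 0.07/0.0700 = 1.0000.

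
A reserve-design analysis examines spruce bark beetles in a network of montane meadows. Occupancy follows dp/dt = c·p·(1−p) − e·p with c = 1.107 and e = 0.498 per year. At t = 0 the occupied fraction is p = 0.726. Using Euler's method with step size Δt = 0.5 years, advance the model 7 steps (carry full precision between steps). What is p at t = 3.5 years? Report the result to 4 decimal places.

Update rule: p ← p + [c·p·(1−p) − e·p]·Δt with Δt = 0.5.
t = 0.5: p = 0.72600 + (-0.07067) = 0.65533
t = 1: p = 0.65533 + (-0.03816) = 0.61717
t = 1.5: p = 0.61717 + (-0.02290) = 0.59427
t = 2: p = 0.59427 + (-0.01452) = 0.57975
t = 2.5: p = 0.57975 + (-0.00950) = 0.57025
t = 3: p = 0.57025 + (-0.00635) = 0.56390
t = 3.5: p = 0.56390 + (-0.00430) = 0.55960

0.5596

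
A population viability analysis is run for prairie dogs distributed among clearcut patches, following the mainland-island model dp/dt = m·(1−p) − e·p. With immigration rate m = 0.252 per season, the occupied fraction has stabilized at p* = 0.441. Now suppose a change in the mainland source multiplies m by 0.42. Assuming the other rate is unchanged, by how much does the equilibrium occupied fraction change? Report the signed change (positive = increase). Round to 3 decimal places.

-0.192

Balance m(1−p*) = e·p* gives e = m(1−p*)/p* = 0.252×0.55900/0.44100 = 0.31943.
New p* = m/(m+e) = 0.10584/(0.10584+0.31943) = 0.24888.
Δp* = 0.24888 − 0.44100 = -0.19212.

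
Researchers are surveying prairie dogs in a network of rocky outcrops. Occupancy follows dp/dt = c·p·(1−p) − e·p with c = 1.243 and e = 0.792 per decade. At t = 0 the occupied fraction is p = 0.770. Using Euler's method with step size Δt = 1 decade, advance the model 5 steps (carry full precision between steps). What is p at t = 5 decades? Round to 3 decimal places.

0.364

Update rule: p ← p + [c·p·(1−p) − e·p]·Δt with Δt = 1.
p: 0.77000 → 0.38030  (Δp = -0.38970)
p: 0.38030 → 0.37204  (Δp = -0.00826)
p: 0.37204 → 0.36778  (Δp = -0.00426)
p: 0.36778 → 0.36552  (Δp = -0.00226)
p: 0.36552 → 0.36430  (Δp = -0.00122)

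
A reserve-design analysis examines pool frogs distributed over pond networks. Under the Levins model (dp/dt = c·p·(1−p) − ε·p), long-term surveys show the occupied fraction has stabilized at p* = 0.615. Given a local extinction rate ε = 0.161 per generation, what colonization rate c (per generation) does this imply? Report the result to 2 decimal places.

0.42

At equilibrium c(1−p*) = ε, so c = ε/(1−p*).
c = 0.161/(1 − 0.615) = 0.161/0.3850 = 0.4182.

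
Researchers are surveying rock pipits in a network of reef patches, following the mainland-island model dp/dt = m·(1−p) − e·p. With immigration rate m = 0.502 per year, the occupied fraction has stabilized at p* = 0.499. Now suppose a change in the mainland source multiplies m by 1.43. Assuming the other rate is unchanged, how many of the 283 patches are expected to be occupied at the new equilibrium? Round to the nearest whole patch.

166

Balance m(1−p*) = e·p* gives e = m(1−p*)/p* = 0.502×0.50100/0.49900 = 0.50401.
New p* = m/(m+e) = 0.71786/(0.71786+0.50401) = 0.58751.
Expected occupied = 283 × 0.58751 = 166.27 ≈ 166.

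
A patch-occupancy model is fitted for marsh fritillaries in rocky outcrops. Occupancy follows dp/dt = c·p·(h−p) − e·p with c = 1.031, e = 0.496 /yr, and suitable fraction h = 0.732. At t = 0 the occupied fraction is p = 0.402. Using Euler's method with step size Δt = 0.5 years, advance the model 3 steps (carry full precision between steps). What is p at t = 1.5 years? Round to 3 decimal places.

Update rule: p ← p + [c·p·(h−p) − e·p]·Δt with Δt = 0.5.
step 1: Δp = -0.03131, p = 0.37069
step 2: Δp = -0.02289, p = 0.34780
step 3: Δp = -0.01737, p = 0.33043

0.330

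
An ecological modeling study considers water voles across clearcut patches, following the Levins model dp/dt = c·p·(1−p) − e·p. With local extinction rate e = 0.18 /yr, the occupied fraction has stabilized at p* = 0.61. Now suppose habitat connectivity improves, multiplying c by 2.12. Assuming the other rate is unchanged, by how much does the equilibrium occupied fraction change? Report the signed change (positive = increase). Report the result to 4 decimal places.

0.2060

Balance c(1−p*) = e gives c = e/(1 − 0.61000) = 0.18/0.39000 = 0.46154.
New p* = 1 − e/c = 1 − 0.18000/0.97846 = 0.81604.
Δp* = 0.81604 − 0.61000 = +0.20604.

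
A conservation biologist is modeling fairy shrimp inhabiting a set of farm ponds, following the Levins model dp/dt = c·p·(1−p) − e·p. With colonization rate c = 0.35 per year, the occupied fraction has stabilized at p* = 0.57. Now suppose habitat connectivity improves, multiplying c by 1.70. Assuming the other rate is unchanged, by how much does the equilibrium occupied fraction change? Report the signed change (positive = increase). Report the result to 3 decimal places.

0.177

Balance c(1−p*) = e gives e = 0.35×(1 − 0.57000) = 0.15050.
New p* = 1 − e/c = 1 − 0.15050/0.59500 = 0.74706.
Δp* = 0.74706 − 0.57000 = +0.17706.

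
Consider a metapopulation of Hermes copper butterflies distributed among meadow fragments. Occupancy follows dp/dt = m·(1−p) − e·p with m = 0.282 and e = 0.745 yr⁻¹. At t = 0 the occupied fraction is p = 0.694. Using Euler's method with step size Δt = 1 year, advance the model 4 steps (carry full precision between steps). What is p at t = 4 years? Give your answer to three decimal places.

Update rule: p ← p + [m·(1−p) − e·p]·Δt with Δt = 1.
  1  |  dp/dt·Δt = -0.430738  |  p_1 = 0.263262
  2  |  dp/dt·Δt = +0.011630  |  p_2 = 0.274892
  3  |  dp/dt·Δt = -0.000314  |  p_3 = 0.274578
  4  |  dp/dt·Δt = +0.000008  |  p_4 = 0.274586

0.275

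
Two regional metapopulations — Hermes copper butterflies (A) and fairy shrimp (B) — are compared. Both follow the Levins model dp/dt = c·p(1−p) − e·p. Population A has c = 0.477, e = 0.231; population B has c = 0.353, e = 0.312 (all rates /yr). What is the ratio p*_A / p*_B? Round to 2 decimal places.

4.44

A: p*_A = 1 − 0.231/0.477 = 0.5157.
B: p*_B = 1 − 0.312/0.353 = 0.1161.
p*_A / p*_B = 0.5157/0.1161 = 4.4403.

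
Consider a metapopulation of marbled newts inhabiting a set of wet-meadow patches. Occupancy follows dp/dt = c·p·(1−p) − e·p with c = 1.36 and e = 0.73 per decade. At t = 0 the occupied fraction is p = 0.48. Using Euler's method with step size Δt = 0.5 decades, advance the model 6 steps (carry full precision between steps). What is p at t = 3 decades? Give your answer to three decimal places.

0.465

Update rule: p ← p + [c·p·(1−p) − e·p]·Δt with Δt = 0.5.
  1  |  dp/dt·Δt = -0.005472  |  p_1 = 0.474528
  2  |  dp/dt·Δt = -0.003644  |  p_2 = 0.470884
  3  |  dp/dt·Δt = -0.002449  |  p_3 = 0.468435
  4  |  dp/dt·Δt = -0.001656  |  p_4 = 0.466779
  5  |  dp/dt·Δt = -0.001125  |  p_5 = 0.465654
  6  |  dp/dt·Δt = -0.000766  |  p_6 = 0.464888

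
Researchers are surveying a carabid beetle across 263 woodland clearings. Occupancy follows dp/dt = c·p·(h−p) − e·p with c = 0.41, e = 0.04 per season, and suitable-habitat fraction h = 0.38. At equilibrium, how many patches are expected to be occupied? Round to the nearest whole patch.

74

p* = h − e/c = 0.38 − 0.0976 = 0.2824.
Expected occupied patches = N × p* = 263 × 0.2824 = 74.28 ≈ 74.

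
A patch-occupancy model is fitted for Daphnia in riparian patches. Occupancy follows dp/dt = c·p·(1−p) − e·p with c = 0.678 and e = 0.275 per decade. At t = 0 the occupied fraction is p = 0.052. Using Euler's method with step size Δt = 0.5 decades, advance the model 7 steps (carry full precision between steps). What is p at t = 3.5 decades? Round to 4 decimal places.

Update rule: p ← p + [c·p·(1−p) − e·p]·Δt with Δt = 0.5.
step 1: Δp = +0.00956, p = 0.06156
step 2: Δp = +0.01112, p = 0.07268
step 3: Δp = +0.01285, p = 0.08554
step 4: Δp = +0.01476, p = 0.10029
step 5: Δp = +0.01680, p = 0.11709
step 6: Δp = +0.01895, p = 0.13604
step 7: Δp = +0.02114, p = 0.15717

0.1572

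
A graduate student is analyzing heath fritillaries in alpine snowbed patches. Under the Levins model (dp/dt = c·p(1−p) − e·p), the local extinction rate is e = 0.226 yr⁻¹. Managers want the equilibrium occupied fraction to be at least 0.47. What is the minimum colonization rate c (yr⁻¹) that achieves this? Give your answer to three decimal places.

0.426

p* = 1 − e/c ≥ 0.47 requires e/c ≤ 0.5300, i.e. c ≥ e/0.5300.
c_min = 0.226/0.5300 = 0.4264.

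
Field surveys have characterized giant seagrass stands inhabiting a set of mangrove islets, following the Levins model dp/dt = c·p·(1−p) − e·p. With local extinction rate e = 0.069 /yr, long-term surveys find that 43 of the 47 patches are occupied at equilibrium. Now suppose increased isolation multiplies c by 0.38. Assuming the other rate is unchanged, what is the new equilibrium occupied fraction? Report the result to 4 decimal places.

Observed p* = 43/47 = 0.91489.
Balance c(1−p*) = e gives c = e/(1 − 0.91489) = 0.069/0.08511 = 0.81072.
New p* = 1 − e/c = 1 − 0.06900/0.30807 = 0.77602.

0.7760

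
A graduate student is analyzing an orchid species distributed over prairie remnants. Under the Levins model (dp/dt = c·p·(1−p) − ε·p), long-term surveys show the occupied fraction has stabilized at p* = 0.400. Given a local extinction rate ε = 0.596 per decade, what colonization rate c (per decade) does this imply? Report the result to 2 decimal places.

At equilibrium c(1−p*) = ε, so c = ε/(1−p*).
c = 0.596/(1 − 0.400) = 0.596/0.6000 = 0.9933.

0.99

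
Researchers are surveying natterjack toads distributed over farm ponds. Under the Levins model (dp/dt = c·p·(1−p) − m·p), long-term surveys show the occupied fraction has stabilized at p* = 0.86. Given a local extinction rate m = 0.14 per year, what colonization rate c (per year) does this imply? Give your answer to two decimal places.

1.00

At equilibrium c(1−p*) = m, so c = m/(1−p*).
c = 0.14/(1 − 0.86) = 0.14/0.1400 = 1.0000.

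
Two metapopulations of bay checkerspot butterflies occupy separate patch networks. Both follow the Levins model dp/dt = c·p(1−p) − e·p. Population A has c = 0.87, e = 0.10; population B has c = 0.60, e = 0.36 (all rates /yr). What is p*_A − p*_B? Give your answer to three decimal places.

0.485

A: p*_A = 1 − 0.10/0.87 = 0.8851.
B: p*_B = 1 − 0.36/0.60 = 0.4000.
p*_A − p*_B = 0.8851 − 0.4000 = 0.4851.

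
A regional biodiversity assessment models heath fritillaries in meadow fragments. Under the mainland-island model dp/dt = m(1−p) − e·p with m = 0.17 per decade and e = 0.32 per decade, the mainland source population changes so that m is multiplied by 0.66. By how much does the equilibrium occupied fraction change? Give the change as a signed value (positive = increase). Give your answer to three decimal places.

-0.087

Before: p* = 0.17/(0.17+0.32) = 0.3469.
After: m = 0.1122, e = 0.32; p* = 0.1122/0.4322 = 0.2596.
Δp* = 0.2596 − 0.3469 = -0.0873.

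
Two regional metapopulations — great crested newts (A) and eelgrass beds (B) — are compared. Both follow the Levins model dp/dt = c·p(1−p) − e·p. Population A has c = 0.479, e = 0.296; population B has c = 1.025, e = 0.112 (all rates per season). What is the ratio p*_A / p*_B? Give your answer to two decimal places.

A: p*_A = 1 − 0.296/0.479 = 0.3820.
B: p*_B = 1 − 0.112/1.025 = 0.8907.
p*_A / p*_B = 0.3820/0.8907 = 0.4289.

0.43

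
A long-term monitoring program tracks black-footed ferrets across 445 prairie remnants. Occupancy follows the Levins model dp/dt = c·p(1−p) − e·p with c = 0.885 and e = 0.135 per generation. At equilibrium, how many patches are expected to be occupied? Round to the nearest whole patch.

377

p* = 1 − e/c = 1 − 0.135/0.885 = 0.8475.
Expected occupied patches = N × p* = 445 × 0.8475 = 377.12 ≈ 377.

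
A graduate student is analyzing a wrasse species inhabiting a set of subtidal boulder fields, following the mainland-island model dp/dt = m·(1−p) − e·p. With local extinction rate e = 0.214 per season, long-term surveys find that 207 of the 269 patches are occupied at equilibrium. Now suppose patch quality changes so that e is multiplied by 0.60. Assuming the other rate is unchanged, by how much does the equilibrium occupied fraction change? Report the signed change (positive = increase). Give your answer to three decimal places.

0.078

Observed p* = 207/269 = 0.76952.
Balance m(1−p*) = e·p* gives m = e·p*/(1−p*) = 0.214×0.76952/0.23048 = 0.71450.
New p* = m/(m+e) = 0.71450/(0.71450+0.12840) = 0.84767.
Δp* = 0.84767 − 0.76952 = +0.07815.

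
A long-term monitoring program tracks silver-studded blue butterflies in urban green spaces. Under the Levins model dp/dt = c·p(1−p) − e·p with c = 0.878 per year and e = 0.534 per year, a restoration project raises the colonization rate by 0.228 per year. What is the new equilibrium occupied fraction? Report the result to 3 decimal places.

0.517

Before: p* = 1 − 0.534/0.878 = 0.3918.
After the change, c = 1.106, e = 0.534, so p* = 1 − 0.534/1.106 = 0.5172.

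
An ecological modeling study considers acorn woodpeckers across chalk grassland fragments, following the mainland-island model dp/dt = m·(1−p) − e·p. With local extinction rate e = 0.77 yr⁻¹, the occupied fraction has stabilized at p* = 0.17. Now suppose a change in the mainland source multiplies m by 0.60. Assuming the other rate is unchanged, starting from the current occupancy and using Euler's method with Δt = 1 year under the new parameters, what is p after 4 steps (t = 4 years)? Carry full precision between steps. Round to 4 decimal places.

0.1095

Balance m(1−p*) = e·p* gives m = e·p*/(1−p*) = 0.77×0.17000/0.83000 = 0.15771.
Starting from p₀ = 0.17000; update p ← p + (dp/dt)·Δt with the new parameters.
  1  |  dp/dt·Δt = -0.052360  |  p_1 = 0.117640
  2  |  dp/dt·Δt = -0.007088  |  p_2 = 0.110552
  3  |  dp/dt·Δt = -0.000960  |  p_3 = 0.109592
  4  |  dp/dt·Δt = -0.000130  |  p_4 = 0.109462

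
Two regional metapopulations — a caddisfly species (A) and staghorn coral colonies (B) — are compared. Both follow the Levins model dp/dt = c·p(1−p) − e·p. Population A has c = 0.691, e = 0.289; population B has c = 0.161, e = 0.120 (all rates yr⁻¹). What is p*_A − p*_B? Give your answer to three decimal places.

0.327

A: p*_A = 1 − 0.289/0.691 = 0.5818.
B: p*_B = 1 − 0.120/0.161 = 0.2547.
p*_A − p*_B = 0.5818 − 0.2547 = 0.3271.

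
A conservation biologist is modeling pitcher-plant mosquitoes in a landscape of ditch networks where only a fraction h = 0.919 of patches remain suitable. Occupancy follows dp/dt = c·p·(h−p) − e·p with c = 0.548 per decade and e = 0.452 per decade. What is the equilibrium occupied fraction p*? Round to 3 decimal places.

0.094

Setting dp/dt = 0 and dividing by p* gives c·(h−p*) = e.
So p* = h − e/c = 0.919 − 0.452/0.548 = 0.919 − 0.8248 = 0.0942.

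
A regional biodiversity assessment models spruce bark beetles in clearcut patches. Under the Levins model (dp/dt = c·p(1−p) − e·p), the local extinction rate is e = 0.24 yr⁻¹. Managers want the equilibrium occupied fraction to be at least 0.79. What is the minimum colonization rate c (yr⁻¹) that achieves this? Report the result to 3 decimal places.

p* = 1 − e/c ≥ 0.79 requires e/c ≤ 0.2100, i.e. c ≥ e/0.2100.
c_min = 0.24/0.2100 = 1.1429.

1.143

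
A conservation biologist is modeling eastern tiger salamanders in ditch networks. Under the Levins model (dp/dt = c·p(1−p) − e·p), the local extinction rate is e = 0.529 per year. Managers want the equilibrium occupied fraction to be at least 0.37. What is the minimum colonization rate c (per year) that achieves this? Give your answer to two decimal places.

0.84

p* = 1 − e/c ≥ 0.37 requires e/c ≤ 0.6300, i.e. c ≥ e/0.6300.
c_min = 0.529/0.6300 = 0.8397.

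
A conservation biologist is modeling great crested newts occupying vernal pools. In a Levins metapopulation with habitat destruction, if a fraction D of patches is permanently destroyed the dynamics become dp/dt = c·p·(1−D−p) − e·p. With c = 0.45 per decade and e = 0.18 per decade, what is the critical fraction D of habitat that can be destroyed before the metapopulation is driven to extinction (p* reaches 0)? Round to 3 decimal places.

The nontrivial equilibrium is p* = (1−D) − e/c; extinction occurs when this hits zero.
So D_crit = 1 − e/c = 1 − 0.18/0.45 = 1 − 0.4000 = 0.6000.
This equals the undisturbed p*, a classic result of Lande's extension.

0.600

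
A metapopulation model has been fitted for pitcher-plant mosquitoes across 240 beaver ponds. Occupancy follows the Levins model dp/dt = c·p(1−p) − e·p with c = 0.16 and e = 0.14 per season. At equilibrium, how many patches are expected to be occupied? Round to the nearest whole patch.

30

p* = 1 − e/c = 1 − 0.14/0.16 = 0.1250.
Expected occupied patches = N × p* = 240 × 0.1250 = 30.00 ≈ 30.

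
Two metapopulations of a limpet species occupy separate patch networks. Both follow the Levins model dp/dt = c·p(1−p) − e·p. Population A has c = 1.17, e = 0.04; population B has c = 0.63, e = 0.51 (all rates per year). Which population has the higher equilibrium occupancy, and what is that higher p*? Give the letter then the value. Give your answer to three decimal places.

A: p*_A = 1 − 0.04/1.17 = 0.9658.
B: p*_B = 1 − 0.51/0.63 = 0.1905.
A is higher at 0.9658.

A, 0.966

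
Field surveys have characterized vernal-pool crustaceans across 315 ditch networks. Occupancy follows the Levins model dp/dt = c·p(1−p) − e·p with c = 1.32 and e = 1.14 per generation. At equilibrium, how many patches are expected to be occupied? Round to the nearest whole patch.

43

p* = 1 − e/c = 1 − 1.14/1.32 = 0.1364.
Expected occupied patches = N × p* = 315 × 0.1364 = 42.95 ≈ 43.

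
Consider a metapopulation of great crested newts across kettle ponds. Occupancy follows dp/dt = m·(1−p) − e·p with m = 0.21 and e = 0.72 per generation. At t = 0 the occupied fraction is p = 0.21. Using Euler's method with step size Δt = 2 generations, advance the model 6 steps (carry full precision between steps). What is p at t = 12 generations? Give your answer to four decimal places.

Update rule: p ← p + [m·(1−p) − e·p]·Δt with Δt = 2.
  1  |  dp/dt·Δt = +0.029400  |  p_1 = 0.239400
  2  |  dp/dt·Δt = -0.025284  |  p_2 = 0.214116
  3  |  dp/dt·Δt = +0.021744  |  p_3 = 0.235860
  4  |  dp/dt·Δt = -0.018700  |  p_4 = 0.217160
  5  |  dp/dt·Δt = +0.016082  |  p_5 = 0.233242
  6  |  dp/dt·Δt = -0.013831  |  p_6 = 0.219412

0.2194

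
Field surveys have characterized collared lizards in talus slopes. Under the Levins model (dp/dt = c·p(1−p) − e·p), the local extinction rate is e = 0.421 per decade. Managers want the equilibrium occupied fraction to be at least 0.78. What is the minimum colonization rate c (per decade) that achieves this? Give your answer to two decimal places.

1.91

p* = 1 − e/c ≥ 0.78 requires e/c ≤ 0.2200, i.e. c ≥ e/0.2200.
c_min = 0.421/0.2200 = 1.9136.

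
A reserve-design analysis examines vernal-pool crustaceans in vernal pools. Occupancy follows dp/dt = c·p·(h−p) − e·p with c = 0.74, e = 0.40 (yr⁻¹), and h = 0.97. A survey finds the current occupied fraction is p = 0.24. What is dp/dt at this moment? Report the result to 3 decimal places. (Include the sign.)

Colonization term: c·p·(h−p) = 0.74×0.24×0.7300 = 0.12965.
Extinction term: e·p = 0.09600.
dp/dt = 0.12965 − 0.09600 = 0.03365.

0.034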